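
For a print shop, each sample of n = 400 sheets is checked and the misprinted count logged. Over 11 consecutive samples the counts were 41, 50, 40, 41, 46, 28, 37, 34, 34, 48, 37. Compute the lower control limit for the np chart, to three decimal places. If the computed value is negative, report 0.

21.709

p̄ = Σdᵢ / (k·n) = 436 / (11 × 400) = 0.09909
LCL = np̄ − 3·√(np̄(1−p̄)) = 39.6364 − 3 × 5.9757 = 21.7093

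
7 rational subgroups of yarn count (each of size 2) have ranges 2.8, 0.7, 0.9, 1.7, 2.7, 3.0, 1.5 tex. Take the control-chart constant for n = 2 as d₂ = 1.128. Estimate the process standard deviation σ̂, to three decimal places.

R̄ = (2.8 + 0.7 + 0.9 + 1.7 + 2.7 + 3.0 + 1.5) / 7 = 1.9000
σ̂ = R̄ / d₂ = 1.9000 / 1.128 = 1.6844

1.684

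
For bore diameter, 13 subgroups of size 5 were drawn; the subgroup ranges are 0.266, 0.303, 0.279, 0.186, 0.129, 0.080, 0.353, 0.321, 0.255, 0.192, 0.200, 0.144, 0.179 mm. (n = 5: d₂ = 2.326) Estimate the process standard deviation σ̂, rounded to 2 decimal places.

R̄ = (0.266 + 0.303 + 0.279 + 0.186 + 0.129 + 0.080 + 0.353 + 0.321 + 0.255 + 0.192 + 0.200 + 0.144 + 0.179) / 13 = 0.2221
σ̂ = R̄ / d₂ = 0.2221 / 2.326 = 0.0955

0.10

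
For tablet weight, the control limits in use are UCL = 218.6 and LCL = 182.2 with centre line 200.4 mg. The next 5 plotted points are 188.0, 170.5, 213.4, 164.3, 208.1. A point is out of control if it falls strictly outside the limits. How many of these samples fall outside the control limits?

2

Compare each point to [182.2, 218.6]: sample 2 = 170.5 < LCL; sample 4 = 164.3 < LCL.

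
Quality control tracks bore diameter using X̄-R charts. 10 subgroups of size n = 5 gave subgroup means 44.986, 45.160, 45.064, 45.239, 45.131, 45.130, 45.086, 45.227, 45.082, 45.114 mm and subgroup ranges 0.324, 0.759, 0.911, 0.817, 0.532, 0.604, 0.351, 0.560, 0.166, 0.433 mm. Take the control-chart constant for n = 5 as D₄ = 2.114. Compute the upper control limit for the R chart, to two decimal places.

1.15

R̄ = (0.324 + 0.759 + 0.911 + 0.817 + 0.532 + 0.604 + 0.351 + 0.560 + 0.166 + 0.433) / 10 = 5.4570 / 10 = 0.5457
UCL_R = D₄·R̄ = 2.114 × 0.5457 = 1.1536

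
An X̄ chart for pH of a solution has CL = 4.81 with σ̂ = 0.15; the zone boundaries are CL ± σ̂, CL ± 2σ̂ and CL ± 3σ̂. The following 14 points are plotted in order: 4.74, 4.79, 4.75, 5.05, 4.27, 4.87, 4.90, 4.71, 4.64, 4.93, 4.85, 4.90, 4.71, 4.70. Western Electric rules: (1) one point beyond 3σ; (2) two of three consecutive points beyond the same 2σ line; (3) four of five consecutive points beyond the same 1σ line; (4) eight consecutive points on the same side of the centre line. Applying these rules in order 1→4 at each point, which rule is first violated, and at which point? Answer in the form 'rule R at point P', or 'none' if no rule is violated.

Zone of each point (C = within 1σ̂, B = 1σ̂–2σ̂, A = 2σ̂–3σ̂, * = beyond 3σ̂; sign = side of CL): 1:-C, 2:-C, 3:-C, 4:+B, 5:-*, 6:+C, 7:+C, 8:-C, 9:-B, 10:+C, 11:+C, 12:+C, 13:-C, 14:-C
Rule 1 (one point beyond the 3σ limits) is satisfied at point 5.

rule 1 at point 5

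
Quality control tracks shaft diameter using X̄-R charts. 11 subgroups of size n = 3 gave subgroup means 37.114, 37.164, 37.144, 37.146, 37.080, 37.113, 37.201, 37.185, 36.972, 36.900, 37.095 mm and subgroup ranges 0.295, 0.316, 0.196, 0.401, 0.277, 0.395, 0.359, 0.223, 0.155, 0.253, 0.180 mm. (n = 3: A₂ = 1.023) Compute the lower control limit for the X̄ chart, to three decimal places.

X̄̄ = (37.114 + 37.164 + 37.144 + 37.146 + 37.080 + 37.113 + 37.201 + 37.185 + 36.972 + 36.900 + 37.095) / 11 = 408.1140 / 11 = 37.1013
R̄ = (0.295 + 0.316 + 0.196 + 0.401 + 0.277 + 0.395 + 0.359 + 0.223 + 0.155 + 0.253 + 0.180) / 11 = 3.0500 / 11 = 0.2773
LCL = X̄̄ − A₂·R̄ = 37.1013 − 1.023 × 0.2773 = 36.8176

36.818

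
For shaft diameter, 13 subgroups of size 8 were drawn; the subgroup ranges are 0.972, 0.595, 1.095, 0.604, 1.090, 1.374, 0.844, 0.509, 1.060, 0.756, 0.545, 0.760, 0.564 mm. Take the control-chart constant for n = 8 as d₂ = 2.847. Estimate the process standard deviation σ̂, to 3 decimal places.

R̄ = (0.972 + 0.595 + 1.095 + 0.604 + 1.090 + 1.374 + 0.844 + 0.509 + 1.060 + 0.756 + 0.545 + 0.760 + 0.564) / 13 = 0.8283
σ̂ = R̄ / d₂ = 0.8283 / 2.847 = 0.2909

0.291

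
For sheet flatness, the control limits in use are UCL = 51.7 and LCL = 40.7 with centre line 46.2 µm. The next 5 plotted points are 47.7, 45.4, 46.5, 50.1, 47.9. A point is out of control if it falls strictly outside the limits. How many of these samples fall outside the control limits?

All 5 points lie within [40.7, 51.7].

0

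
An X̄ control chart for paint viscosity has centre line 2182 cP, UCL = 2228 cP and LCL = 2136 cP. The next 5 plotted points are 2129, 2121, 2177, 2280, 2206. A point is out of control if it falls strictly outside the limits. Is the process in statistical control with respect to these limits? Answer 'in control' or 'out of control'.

out of control

Compare each point to [2136, 2228]: sample 1 = 2129 < LCL; sample 2 = 2121 < LCL; sample 4 = 2280 > UCL.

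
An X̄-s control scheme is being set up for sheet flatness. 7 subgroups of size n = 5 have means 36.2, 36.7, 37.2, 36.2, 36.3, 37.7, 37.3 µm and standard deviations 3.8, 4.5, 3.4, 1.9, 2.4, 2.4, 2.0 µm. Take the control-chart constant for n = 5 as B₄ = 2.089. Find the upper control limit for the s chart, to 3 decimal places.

6.088

s̄ = (3.8 + 4.5 + 3.4 + 1.9 + 2.4 + 2.4 + 2.0) / 7 = 2.9143
UCL_s = B₄·s̄ = 2.089 × 2.9143 = 6.0879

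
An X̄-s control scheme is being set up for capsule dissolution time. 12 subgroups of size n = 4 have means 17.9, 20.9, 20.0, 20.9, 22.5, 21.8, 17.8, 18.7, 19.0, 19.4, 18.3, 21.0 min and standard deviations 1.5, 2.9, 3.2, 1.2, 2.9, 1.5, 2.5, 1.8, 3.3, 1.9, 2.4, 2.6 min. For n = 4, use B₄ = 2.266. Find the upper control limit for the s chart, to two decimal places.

5.23

s̄ = (1.5 + 2.9 + 3.2 + 1.2 + 2.9 + 1.5 + 2.5 + 1.8 + 3.3 + 1.9 + 2.4 + 2.6) / 12 = 2.3083
UCL_s = B₄·s̄ = 2.266 × 2.3083 = 5.2307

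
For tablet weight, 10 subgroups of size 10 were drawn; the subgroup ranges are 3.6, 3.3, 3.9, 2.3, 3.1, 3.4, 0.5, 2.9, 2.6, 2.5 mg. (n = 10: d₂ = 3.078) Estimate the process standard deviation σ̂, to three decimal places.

0.913

R̄ = (3.6 + 3.3 + 3.9 + 2.3 + 3.1 + 3.4 + 0.5 + 2.9 + 2.6 + 2.5) / 10 = 2.8100
σ̂ = R̄ / d₂ = 2.8100 / 3.078 = 0.9129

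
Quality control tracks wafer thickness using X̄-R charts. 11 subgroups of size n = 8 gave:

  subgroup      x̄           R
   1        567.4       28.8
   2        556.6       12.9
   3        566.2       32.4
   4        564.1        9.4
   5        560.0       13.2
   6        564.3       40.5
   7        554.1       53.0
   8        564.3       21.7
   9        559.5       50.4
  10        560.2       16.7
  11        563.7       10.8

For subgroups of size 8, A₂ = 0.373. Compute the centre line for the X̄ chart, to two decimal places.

X̄̄ = (567.4 + 556.6 + 566.2 + 564.1 + 560.0 + 564.3 + 554.1 + 564.3 + 559.5 + 560.2 + 563.7) / 11 = 6180.4000 / 11 = 561.8545
CL = X̄̄ = 561.8545

561.85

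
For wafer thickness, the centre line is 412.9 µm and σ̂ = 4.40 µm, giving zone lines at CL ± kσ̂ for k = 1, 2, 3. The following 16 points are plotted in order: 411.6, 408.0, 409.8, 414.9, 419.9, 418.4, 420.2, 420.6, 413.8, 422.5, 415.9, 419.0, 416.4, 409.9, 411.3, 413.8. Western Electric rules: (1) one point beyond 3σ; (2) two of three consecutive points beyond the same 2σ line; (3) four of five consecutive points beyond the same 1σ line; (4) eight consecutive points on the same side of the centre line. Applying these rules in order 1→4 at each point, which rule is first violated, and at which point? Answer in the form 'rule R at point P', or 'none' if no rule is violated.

rule 3 at point 8

Zone of each point (C = within 1σ̂, B = 1σ̂–2σ̂, A = 2σ̂–3σ̂, * = beyond 3σ̂; sign = side of CL): 1:-C, 2:-B, 3:-C, 4:+C, 5:+B, 6:+B, 7:+B, 8:+B, 9:+C, 10:+A, 11:+C, 12:+B, 13:+C, 14:-C, 15:-C, 16:+C
Rule 3 (four of five consecutive points beyond the same 1σ limit) is satisfied at point 8.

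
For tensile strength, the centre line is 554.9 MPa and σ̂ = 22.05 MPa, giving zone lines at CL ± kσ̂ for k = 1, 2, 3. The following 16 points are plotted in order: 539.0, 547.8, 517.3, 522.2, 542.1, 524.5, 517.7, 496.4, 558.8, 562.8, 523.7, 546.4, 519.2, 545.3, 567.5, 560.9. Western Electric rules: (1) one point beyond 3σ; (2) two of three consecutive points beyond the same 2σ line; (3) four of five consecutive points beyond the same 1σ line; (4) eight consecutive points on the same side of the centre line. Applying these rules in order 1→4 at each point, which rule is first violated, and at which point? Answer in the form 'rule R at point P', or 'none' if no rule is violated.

rule 3 at point 7

Zone of each point (C = within 1σ̂, B = 1σ̂–2σ̂, A = 2σ̂–3σ̂, * = beyond 3σ̂; sign = side of CL): 1:-C, 2:-C, 3:-B, 4:-B, 5:-C, 6:-B, 7:-B, 8:-A, 9:+C, 10:+C, 11:-B, 12:-C, 13:-B, 14:-C, 15:+C, 16:+C
Rule 3 (four of five consecutive points beyond the same 1σ limit) is satisfied at point 7.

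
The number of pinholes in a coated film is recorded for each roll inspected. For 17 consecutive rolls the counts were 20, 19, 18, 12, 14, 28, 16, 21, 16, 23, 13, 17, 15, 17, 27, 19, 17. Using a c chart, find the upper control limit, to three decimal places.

31.205

c̄ = (20 + 19 + 18 + 12 + 14 + 28 + 16 + 21 + 16 + 23 + 13 + 17 + 15 + 17 + 27 + 19 + 17) / 17 = 312 / 17 = 18.3529
UCL = c̄ + 3√c̄ = 18.3529 + 3 × √18.3529 = 18.3529 + 3 × 4.2840 = 31.2050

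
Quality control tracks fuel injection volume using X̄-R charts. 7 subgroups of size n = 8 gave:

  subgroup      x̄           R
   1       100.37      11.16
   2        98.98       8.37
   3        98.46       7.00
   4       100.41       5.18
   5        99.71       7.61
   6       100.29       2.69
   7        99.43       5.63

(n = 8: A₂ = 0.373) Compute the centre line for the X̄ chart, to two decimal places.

X̄̄ = (100.37 + 98.98 + 98.46 + 100.41 + 99.71 + 100.29 + 99.43) / 7 = 697.6500 / 7 = 99.6643
CL = X̄̄ = 99.6643

99.66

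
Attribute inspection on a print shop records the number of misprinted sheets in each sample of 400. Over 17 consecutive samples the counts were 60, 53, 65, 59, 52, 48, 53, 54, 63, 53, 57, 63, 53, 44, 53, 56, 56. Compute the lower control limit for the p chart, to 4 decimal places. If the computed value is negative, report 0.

0.0867

p̄ = Σdᵢ / (k·n) = 942 / (17 × 400) = 0.13853
LCL = p̄ − 3·√(p̄(1−p̄)/n) = 0.13853 − 3 × 0.01727 = 0.08671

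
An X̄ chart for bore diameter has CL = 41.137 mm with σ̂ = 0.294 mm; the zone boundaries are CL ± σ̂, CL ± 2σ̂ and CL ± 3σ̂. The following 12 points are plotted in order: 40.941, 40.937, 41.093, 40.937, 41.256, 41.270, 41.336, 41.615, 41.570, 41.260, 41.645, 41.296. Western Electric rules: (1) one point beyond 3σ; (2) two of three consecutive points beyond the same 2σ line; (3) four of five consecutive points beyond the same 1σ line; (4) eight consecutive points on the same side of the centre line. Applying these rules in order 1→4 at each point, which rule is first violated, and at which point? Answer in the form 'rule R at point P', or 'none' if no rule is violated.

rule 4 at point 12

Zone of each point (C = within 1σ̂, B = 1σ̂–2σ̂, A = 2σ̂–3σ̂, * = beyond 3σ̂; sign = side of CL): 1:-C, 2:-C, 3:-C, 4:-C, 5:+C, 6:+C, 7:+C, 8:+B, 9:+B, 10:+C, 11:+B, 12:+C
Rule 4 (eight consecutive points on the same side of the centre line) is satisfied at point 12.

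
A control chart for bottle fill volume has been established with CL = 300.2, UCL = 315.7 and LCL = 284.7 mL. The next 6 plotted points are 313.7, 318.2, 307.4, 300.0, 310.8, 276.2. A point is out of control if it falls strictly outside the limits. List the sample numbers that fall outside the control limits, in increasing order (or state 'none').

2, 6

Compare each point to [284.7, 315.7]: sample 2 = 318.2 > UCL; sample 6 = 276.2 < LCL.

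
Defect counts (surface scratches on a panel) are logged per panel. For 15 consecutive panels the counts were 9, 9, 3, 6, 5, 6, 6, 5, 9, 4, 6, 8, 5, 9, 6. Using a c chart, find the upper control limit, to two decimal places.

13.99

c̄ = (9 + 9 + 3 + 6 + 5 + 6 + 6 + 5 + 9 + 4 + 6 + 8 + 5 + 9 + 6) / 15 = 96 / 15 = 6.4000
UCL = c̄ + 3√c̄ = 6.4000 + 3 × √6.4000 = 6.4000 + 3 × 2.5298 = 13.9895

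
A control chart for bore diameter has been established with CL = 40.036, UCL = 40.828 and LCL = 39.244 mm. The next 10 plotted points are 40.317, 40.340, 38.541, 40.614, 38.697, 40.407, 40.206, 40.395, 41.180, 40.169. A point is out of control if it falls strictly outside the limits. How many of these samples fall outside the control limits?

3

Compare each point to [39.244, 40.828]: sample 3 = 38.541 < LCL; sample 5 = 38.697 < LCL; sample 9 = 41.180 > UCL.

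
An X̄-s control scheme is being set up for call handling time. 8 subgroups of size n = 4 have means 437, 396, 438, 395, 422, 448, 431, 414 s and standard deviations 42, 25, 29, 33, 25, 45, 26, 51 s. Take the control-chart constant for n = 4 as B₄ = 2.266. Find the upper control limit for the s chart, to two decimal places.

78.18

s̄ = (42 + 25 + 29 + 33 + 25 + 45 + 26 + 51) / 8 = 34.5000
UCL_s = B₄·s̄ = 2.266 × 34.5000 = 78.1770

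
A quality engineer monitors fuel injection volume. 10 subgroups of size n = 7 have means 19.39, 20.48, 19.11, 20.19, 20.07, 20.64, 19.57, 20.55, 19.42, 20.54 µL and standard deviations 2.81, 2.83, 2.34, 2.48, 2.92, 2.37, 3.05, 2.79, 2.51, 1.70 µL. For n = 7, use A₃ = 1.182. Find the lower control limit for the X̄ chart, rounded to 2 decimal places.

X̄̄ = (19.39 + 20.48 + 19.11 + 20.19 + 20.07 + 20.64 + 19.57 + 20.55 + 19.42 + 20.54) / 10 = 19.9960
s̄ = (2.81 + 2.83 + 2.34 + 2.48 + 2.92 + 2.37 + 3.05 + 2.79 + 2.51 + 1.70) / 10 = 2.5800
LCL = X̄̄ − A₃·s̄ = 19.9960 − 1.182 × 2.5800 = 16.9464

16.95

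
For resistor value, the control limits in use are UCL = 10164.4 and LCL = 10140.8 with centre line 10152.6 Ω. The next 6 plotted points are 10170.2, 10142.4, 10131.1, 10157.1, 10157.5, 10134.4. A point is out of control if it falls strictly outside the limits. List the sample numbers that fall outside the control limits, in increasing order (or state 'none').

Compare each point to [10140.8, 10164.4]: sample 1 = 10170.2 > UCL; sample 3 = 10131.1 < LCL; sample 6 = 10134.4 < LCL.

1, 3, 6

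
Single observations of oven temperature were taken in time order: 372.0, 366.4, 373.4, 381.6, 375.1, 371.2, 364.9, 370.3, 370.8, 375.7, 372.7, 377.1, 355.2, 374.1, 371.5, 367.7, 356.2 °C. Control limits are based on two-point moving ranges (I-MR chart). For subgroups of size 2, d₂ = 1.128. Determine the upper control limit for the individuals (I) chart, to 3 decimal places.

389.363

X̄ = (372.0 + 366.4 + 373.4 + 381.6 + 375.1 + 371.2 + 364.9 + 370.3 + 370.8 + 375.7 + 372.7 + 377.1 + 355.2 + 374.1 + 371.5 + 367.7 + 356.2) / 17 = 370.3471
Moving ranges: 5.6, 7.0, 8.2, 6.5, 3.9, 6.3, 5.4, 0.5, 4.9, 3.0, 4.4, 21.9, 18.9, 2.6, 3.8, 11.5; M̄R̄ = 114.4000 / 16 = 7.1500
UCL = X̄ + 3·M̄R̄/d₂ = 370.3471 + 3 × 7.1500 / 1.128 = 389.3630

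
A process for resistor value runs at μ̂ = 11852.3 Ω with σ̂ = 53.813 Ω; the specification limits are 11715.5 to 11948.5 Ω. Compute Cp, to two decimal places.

0.72

Cp = (USL − LSL) / (6σ̂) = (11948.5 − 11715.5) / (6 × 53.813) = 233.0000 / 322.8780 = 0.7216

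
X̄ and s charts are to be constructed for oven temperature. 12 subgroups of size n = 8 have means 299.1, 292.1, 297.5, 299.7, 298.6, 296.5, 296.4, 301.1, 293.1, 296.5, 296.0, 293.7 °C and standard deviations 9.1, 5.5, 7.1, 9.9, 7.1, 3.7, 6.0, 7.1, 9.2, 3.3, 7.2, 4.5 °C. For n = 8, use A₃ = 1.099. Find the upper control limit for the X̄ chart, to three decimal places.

X̄̄ = (299.1 + 292.1 + 297.5 + 299.7 + 298.6 + 296.5 + 296.4 + 301.1 + 293.1 + 296.5 + 296.0 + 293.7) / 12 = 296.6917
s̄ = (9.1 + 5.5 + 7.1 + 9.9 + 7.1 + 3.7 + 6.0 + 7.1 + 9.2 + 3.3 + 7.2 + 4.5) / 12 = 6.6417
UCL = X̄̄ + A₃·s̄ = 296.6917 + 1.099 × 6.6417 = 303.9909

303.991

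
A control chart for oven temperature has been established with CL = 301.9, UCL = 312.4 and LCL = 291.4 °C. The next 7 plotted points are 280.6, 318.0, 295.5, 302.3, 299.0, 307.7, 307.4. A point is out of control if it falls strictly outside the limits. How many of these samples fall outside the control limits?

2

Compare each point to [291.4, 312.4]: sample 1 = 280.6 < LCL; sample 2 = 318.0 > UCL.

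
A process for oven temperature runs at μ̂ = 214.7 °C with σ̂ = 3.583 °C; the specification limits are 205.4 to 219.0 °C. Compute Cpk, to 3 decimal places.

0.400

Cpu = (USL − μ̂) / (3σ̂) = (219.0 − 214.7) / (3 × 3.583) = 0.4000; Cpl = (μ̂ − LSL) / (3σ̂) = (214.7 − 205.4) / (3 × 3.583) = 0.8652; Cpk = min(Cpu, Cpl) = 0.4000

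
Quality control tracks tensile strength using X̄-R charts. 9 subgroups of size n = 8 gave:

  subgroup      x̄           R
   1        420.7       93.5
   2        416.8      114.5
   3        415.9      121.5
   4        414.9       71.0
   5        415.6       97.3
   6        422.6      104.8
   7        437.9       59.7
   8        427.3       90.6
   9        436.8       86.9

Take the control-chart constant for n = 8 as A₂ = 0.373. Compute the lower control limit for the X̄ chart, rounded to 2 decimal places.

X̄̄ = (420.7 + 416.8 + 415.9 + 414.9 + 415.6 + 422.6 + 437.9 + 427.3 + 436.8) / 9 = 3808.5000 / 9 = 423.1667
R̄ = (93.5 + 114.5 + 121.5 + 71.0 + 97.3 + 104.8 + 59.7 + 90.6 + 86.9) / 9 = 839.8000 / 9 = 93.3111
LCL = X̄̄ − A₂·R̄ = 423.1667 − 0.373 × 93.3111 = 388.3616

388.36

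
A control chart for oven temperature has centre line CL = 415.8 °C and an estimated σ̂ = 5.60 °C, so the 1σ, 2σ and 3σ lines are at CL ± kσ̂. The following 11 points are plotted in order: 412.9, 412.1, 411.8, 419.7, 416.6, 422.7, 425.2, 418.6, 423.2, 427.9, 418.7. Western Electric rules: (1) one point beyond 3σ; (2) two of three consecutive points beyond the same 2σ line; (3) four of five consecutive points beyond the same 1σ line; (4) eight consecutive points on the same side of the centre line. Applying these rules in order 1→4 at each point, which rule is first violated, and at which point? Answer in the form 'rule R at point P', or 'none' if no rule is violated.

rule 3 at point 10

Zone of each point (C = within 1σ̂, B = 1σ̂–2σ̂, A = 2σ̂–3σ̂, * = beyond 3σ̂; sign = side of CL): 1:-C, 2:-C, 3:-C, 4:+C, 5:+C, 6:+B, 7:+B, 8:+C, 9:+B, 10:+A, 11:+C
Rule 3 (four of five consecutive points beyond the same 1σ limit) is satisfied at point 10.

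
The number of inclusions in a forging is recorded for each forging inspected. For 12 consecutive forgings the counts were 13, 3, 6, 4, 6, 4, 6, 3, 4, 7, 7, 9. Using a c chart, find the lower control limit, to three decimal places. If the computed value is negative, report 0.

0.000

c̄ = (13 + 3 + 6 + 4 + 6 + 4 + 6 + 3 + 4 + 7 + 7 + 9) / 12 = 72 / 12 = 6.0000
LCL = c̄ − 3√c̄ = 6.0000 − 3 × 2.4495 = -1.3485 → 0 (cannot be negative)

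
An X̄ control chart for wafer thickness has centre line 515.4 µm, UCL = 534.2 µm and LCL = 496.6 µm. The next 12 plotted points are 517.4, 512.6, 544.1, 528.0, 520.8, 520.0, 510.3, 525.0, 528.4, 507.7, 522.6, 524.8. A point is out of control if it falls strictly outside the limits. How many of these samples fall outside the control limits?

Compare each point to [496.6, 534.2]: sample 3 = 544.1 > UCL.

1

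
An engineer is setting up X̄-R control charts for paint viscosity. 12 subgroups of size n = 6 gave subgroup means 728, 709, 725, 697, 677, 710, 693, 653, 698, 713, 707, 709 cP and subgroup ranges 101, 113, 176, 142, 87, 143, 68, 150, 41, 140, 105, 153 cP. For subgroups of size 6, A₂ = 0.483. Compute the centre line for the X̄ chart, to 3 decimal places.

X̄̄ = (728 + 709 + 725 + 697 + 677 + 710 + 693 + 653 + 698 + 713 + 707 + 709) / 12 = 8419.0000 / 12 = 701.5833
CL = X̄̄ = 701.5833

701.583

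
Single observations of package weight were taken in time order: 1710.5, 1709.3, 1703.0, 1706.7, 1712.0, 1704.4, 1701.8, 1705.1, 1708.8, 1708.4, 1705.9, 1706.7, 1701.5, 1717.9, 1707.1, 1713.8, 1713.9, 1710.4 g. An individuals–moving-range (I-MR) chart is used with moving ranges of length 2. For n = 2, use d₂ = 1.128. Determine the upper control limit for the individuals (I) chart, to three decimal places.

X̄ = (1710.5 + 1709.3 + 1703.0 + 1706.7 + 1712.0 + 1704.4 + 1701.8 + 1705.1 + 1708.8 + 1708.4 + 1705.9 + 1706.7 + 1701.5 + 1717.9 + 1707.1 + 1713.8 + 1713.9 + 1710.4) / 18 = 1708.1778
Moving ranges: 1.2, 6.3, 3.7, 5.3, 7.6, 2.6, 3.3, 3.7, 0.4, 2.5, 0.8, 5.2, 16.4, 10.8, 6.7, 0.1, 3.5; M̄R̄ = 80.1000 / 17 = 4.7118
UCL = X̄ + 3·M̄R̄/d₂ = 1708.1778 + 3 × 4.7118 / 1.128 = 1720.7091

1720.709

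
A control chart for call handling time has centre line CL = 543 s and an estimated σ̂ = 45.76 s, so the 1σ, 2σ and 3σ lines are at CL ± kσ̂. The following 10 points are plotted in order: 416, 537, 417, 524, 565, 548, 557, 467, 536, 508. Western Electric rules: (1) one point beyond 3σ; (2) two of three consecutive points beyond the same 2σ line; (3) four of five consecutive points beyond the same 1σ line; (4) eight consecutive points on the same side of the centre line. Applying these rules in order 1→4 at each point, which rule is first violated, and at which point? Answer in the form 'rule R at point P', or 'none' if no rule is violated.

rule 2 at point 3

Zone of each point (C = within 1σ̂, B = 1σ̂–2σ̂, A = 2σ̂–3σ̂, * = beyond 3σ̂; sign = side of CL): 1:-A, 2:-C, 3:-A, 4:-C, 5:+C, 6:+C, 7:+C, 8:-B, 9:-C, 10:-C
Rule 2 (two of three consecutive points beyond the same 2σ limit) is satisfied at point 3.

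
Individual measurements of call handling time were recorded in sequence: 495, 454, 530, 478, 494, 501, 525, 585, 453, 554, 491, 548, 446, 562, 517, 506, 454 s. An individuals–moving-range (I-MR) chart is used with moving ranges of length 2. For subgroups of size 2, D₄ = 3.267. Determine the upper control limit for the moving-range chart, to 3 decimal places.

194.999

Moving ranges: 41, 76, 52, 16, 7, 24, 60, 132, 101, 63, 57, 102, 116, 45, 11, 52; M̄R̄ = 955.0000 / 16 = 59.6875
UCL_MR = D₄·M̄R̄ = 3.267 × 59.6875 = 194.9991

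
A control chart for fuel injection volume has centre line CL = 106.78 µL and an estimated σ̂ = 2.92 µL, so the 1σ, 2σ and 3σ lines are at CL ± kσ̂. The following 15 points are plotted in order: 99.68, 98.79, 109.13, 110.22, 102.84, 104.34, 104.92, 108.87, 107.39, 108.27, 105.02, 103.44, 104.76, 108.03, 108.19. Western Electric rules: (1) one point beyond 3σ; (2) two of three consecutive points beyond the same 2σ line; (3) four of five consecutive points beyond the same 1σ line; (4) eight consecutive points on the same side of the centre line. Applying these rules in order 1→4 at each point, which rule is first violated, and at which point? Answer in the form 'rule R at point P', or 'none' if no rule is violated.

rule 2 at point 2

Zone of each point (C = within 1σ̂, B = 1σ̂–2σ̂, A = 2σ̂–3σ̂, * = beyond 3σ̂; sign = side of CL): 1:-A, 2:-A, 3:+C, 4:+B, 5:-B, 6:-C, 7:-C, 8:+C, 9:+C, 10:+C, 11:-C, 12:-B, 13:-C, 14:+C, 15:+C
Rule 2 (two of three consecutive points beyond the same 2σ limit) is satisfied at point 2.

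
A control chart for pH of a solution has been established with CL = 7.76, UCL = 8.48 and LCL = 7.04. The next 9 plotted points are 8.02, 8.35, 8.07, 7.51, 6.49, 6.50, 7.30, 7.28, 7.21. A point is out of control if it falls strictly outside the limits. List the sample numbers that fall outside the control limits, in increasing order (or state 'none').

Compare each point to [7.04, 8.48]: sample 5 = 6.49 < LCL; sample 6 = 6.50 < LCL.

5, 6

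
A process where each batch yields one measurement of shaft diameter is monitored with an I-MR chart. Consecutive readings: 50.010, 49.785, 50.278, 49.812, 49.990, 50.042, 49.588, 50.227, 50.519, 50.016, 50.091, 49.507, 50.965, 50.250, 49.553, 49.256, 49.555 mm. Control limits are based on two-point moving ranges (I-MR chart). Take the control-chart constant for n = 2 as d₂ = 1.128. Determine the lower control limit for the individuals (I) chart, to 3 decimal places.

48.733

X̄ = (50.010 + 49.785 + 50.278 + 49.812 + 49.990 + 50.042 + 49.588 + 50.227 + 50.519 + 50.016 + 50.091 + 49.507 + 50.965 + 50.250 + 49.553 + 49.256 + 49.555) / 17 = 49.9673
Moving ranges: 0.225, 0.493, 0.466, 0.178, 0.052, 0.454, 0.639, 0.292, 0.503, 0.075, 0.584, 1.458, 0.715, 0.697, 0.297, 0.299; M̄R̄ = 7.4270 / 16 = 0.4642
LCL = X̄ − 3·M̄R̄/d₂ = 49.9673 − 3 × 0.4642 / 1.128 = 48.7328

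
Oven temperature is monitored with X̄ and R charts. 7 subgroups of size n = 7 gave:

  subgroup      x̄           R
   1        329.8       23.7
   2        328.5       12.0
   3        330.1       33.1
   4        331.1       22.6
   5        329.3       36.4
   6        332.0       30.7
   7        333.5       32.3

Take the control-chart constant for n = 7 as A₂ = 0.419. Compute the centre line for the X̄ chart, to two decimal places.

X̄̄ = (329.8 + 328.5 + 330.1 + 331.1 + 329.3 + 332.0 + 333.5) / 7 = 2314.3000 / 7 = 330.6143
CL = X̄̄ = 330.6143

330.61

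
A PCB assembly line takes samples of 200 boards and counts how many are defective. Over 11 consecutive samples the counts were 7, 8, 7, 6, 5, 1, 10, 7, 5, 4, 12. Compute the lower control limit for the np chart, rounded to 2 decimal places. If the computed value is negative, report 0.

0.00

p̄ = Σdᵢ / (k·n) = 72 / (11 × 200) = 0.03273
LCL = np̄ − 3·√(np̄(1−p̄)) = 6.5455 − 3 × 2.5162 = -1.0031 → 0 (negative, so LCL = 0)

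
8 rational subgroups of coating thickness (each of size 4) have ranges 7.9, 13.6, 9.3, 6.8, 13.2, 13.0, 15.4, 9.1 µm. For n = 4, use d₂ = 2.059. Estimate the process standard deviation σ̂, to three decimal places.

5.361

R̄ = (7.9 + 13.6 + 9.3 + 6.8 + 13.2 + 13.0 + 15.4 + 9.1) / 8 = 11.0375
σ̂ = R̄ / d₂ = 11.0375 / 2.059 = 5.3606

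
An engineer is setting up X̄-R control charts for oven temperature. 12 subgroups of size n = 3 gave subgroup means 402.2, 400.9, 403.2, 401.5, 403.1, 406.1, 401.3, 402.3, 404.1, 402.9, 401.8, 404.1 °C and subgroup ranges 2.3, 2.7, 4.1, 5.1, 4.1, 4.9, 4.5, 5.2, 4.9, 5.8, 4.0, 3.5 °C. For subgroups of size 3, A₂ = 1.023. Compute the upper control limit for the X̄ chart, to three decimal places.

407.148

X̄̄ = (402.2 + 400.9 + 403.2 + 401.5 + 403.1 + 406.1 + 401.3 + 402.3 + 404.1 + 402.9 + 401.8 + 404.1) / 12 = 4833.5000 / 12 = 402.7917
R̄ = (2.3 + 2.7 + 4.1 + 5.1 + 4.1 + 4.9 + 4.5 + 5.2 + 4.9 + 5.8 + 4.0 + 3.5) / 12 = 51.1000 / 12 = 4.2583
UCL = X̄̄ + A₂·R̄ = 402.7917 + 1.023 × 4.2583 = 407.1479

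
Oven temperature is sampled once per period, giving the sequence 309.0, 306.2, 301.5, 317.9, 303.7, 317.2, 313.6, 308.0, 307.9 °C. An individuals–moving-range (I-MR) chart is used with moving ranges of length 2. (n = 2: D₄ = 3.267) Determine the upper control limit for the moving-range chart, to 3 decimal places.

Moving ranges: 2.8, 4.7, 16.4, 14.2, 13.5, 3.6, 5.6, 0.1; M̄R̄ = 60.9000 / 8 = 7.6125
UCL_MR = D₄·M̄R̄ = 3.267 × 7.6125 = 24.8700

24.870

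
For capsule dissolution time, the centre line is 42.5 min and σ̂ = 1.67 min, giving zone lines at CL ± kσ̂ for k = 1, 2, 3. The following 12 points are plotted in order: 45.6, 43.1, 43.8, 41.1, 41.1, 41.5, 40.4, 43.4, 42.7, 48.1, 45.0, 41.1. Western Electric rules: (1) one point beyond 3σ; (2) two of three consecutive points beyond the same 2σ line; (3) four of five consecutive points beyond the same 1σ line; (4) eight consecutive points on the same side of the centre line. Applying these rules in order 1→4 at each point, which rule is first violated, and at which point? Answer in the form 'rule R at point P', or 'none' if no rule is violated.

Zone of each point (C = within 1σ̂, B = 1σ̂–2σ̂, A = 2σ̂–3σ̂, * = beyond 3σ̂; sign = side of CL): 1:+B, 2:+C, 3:+C, 4:-C, 5:-C, 6:-C, 7:-B, 8:+C, 9:+C, 10:+*, 11:+B, 12:-C
Rule 1 (one point beyond the 3σ limits) is satisfied at point 10.

rule 1 at point 10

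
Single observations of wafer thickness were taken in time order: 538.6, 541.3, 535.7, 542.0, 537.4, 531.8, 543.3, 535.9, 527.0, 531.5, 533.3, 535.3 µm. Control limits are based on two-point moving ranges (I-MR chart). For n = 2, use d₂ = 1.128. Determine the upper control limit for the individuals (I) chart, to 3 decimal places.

X̄ = (538.6 + 541.3 + 535.7 + 542.0 + 537.4 + 531.8 + 543.3 + 535.9 + 527.0 + 531.5 + 533.3 + 535.3) / 12 = 536.0917
Moving ranges: 2.7, 5.6, 6.3, 4.6, 5.6, 11.5, 7.4, 8.9, 4.5, 1.8, 2.0; M̄R̄ = 60.9000 / 11 = 5.5364
UCL = X̄ + 3·M̄R̄/d₂ = 536.0917 + 3 × 5.5364 / 1.128 = 550.8160

550.816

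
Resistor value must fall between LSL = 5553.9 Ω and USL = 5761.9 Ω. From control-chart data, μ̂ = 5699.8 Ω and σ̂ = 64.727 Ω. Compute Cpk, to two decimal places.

Cpu = (USL − μ̂) / (3σ̂) = (5761.9 − 5699.8) / (3 × 64.727) = 0.3198; Cpl = (μ̂ − LSL) / (3σ̂) = (5699.8 − 5553.9) / (3 × 64.727) = 0.7514; Cpk = min(Cpu, Cpl) = 0.3198

0.32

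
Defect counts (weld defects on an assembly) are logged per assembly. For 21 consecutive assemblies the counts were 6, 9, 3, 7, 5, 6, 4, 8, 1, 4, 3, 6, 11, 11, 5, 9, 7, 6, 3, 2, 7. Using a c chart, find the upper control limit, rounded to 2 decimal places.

c̄ = (6 + 9 + 3 + 7 + 5 + 6 + 4 + 8 + 1 + 4 + 3 + 6 + 11 + 11 + 5 + 9 + 7 + 6 + 3 + 2 + 7) / 21 = 123 / 21 = 5.8571
UCL = c̄ + 3√c̄ = 5.8571 + 3 × √5.8571 = 5.8571 + 3 × 2.4202 = 13.1176

13.12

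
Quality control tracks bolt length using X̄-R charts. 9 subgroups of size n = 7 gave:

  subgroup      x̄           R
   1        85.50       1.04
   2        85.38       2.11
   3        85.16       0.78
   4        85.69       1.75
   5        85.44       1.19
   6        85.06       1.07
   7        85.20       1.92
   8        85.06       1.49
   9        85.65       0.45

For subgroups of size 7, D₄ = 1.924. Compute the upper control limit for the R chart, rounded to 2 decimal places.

R̄ = (1.04 + 2.11 + 0.78 + 1.75 + 1.19 + 1.07 + 1.92 + 1.49 + 0.45) / 9 = 11.8000 / 9 = 1.3111
UCL_R = D₄·R̄ = 1.924 × 1.3111 = 2.5226

2.52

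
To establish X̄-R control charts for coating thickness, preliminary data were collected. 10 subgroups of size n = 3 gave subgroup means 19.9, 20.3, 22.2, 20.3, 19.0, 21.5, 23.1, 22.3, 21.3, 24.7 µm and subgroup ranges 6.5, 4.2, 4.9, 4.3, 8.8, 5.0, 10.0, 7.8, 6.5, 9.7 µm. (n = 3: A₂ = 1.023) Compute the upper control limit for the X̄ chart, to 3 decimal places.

28.386

X̄̄ = (19.9 + 20.3 + 22.2 + 20.3 + 19.0 + 21.5 + 23.1 + 22.3 + 21.3 + 24.7) / 10 = 214.6000 / 10 = 21.4600
R̄ = (6.5 + 4.2 + 4.9 + 4.3 + 8.8 + 5.0 + 10.0 + 7.8 + 6.5 + 9.7) / 10 = 67.7000 / 10 = 6.7700
UCL = X̄̄ + A₂·R̄ = 21.4600 + 1.023 × 6.7700 = 28.3857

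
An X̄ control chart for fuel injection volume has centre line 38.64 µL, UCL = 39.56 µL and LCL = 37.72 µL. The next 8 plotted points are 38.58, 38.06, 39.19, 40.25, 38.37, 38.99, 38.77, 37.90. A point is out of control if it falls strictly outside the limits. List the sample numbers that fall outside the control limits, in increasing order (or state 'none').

4

Compare each point to [37.72, 39.56]: sample 4 = 40.25 > UCL.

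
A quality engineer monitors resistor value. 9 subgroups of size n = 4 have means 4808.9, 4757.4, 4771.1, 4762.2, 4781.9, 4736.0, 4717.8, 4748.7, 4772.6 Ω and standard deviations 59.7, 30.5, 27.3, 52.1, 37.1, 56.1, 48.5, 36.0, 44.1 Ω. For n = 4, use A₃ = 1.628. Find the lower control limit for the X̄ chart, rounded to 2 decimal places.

X̄̄ = (4808.9 + 4757.4 + 4771.1 + 4762.2 + 4781.9 + 4736.0 + 4717.8 + 4748.7 + 4772.6) / 9 = 4761.8444
s̄ = (59.7 + 30.5 + 27.3 + 52.1 + 37.1 + 56.1 + 48.5 + 36.0 + 44.1) / 9 = 43.4889
LCL = X̄̄ − A₃·s̄ = 4761.8444 − 1.628 × 43.4889 = 4691.0445

4691.04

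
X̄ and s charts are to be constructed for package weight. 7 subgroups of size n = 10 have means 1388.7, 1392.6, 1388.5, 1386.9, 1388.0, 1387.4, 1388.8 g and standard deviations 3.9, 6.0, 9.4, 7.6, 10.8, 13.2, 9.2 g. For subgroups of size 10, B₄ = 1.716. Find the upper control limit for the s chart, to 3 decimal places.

14.733

s̄ = (3.9 + 6.0 + 9.4 + 7.6 + 10.8 + 13.2 + 9.2) / 7 = 8.5857
UCL_s = B₄·s̄ = 1.716 × 8.5857 = 14.7331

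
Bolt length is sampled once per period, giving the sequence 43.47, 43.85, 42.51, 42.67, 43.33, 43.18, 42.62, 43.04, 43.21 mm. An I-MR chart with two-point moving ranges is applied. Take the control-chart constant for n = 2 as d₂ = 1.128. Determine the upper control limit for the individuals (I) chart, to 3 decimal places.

44.374

X̄ = (43.47 + 43.85 + 42.51 + 42.67 + 43.33 + 43.18 + 42.62 + 43.04 + 43.21) / 9 = 43.0978
Moving ranges: 0.38, 1.34, 0.16, 0.66, 0.15, 0.56, 0.42, 0.17; M̄R̄ = 3.8400 / 8 = 0.4800
UCL = X̄ + 3·M̄R̄/d₂ = 43.0978 + 3 × 0.4800 / 1.128 = 44.3744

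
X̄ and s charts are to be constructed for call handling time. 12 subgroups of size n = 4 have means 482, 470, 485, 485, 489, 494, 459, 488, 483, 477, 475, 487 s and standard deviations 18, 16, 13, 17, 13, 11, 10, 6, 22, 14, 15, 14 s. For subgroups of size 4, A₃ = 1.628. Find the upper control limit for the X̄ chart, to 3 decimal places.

X̄̄ = (482 + 470 + 485 + 485 + 489 + 494 + 459 + 488 + 483 + 477 + 475 + 487) / 12 = 481.1667
s̄ = (18 + 16 + 13 + 17 + 13 + 11 + 10 + 6 + 22 + 14 + 15 + 14) / 12 = 14.0833
UCL = X̄̄ + A₃·s̄ = 481.1667 + 1.628 × 14.0833 = 504.0943

504.094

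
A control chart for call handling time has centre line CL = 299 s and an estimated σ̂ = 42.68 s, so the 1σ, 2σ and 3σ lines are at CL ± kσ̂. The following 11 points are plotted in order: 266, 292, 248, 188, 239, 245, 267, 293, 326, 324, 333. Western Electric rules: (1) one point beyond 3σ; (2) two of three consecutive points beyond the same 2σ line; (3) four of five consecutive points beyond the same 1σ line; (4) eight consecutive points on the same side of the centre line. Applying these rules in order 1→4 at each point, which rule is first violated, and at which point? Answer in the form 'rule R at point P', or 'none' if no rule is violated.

rule 3 at point 6

Zone of each point (C = within 1σ̂, B = 1σ̂–2σ̂, A = 2σ̂–3σ̂, * = beyond 3σ̂; sign = side of CL): 1:-C, 2:-C, 3:-B, 4:-A, 5:-B, 6:-B, 7:-C, 8:-C, 9:+C, 10:+C, 11:+C
Rule 3 (four of five consecutive points beyond the same 1σ limit) is satisfied at point 6.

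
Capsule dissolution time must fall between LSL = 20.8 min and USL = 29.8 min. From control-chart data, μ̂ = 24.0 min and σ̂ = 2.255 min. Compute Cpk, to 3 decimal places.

Cpu = (USL − μ̂) / (3σ̂) = (29.8 − 24.0) / (3 × 2.255) = 0.8574; Cpl = (μ̂ − LSL) / (3σ̂) = (24.0 − 20.8) / (3 × 2.255) = 0.4730; Cpk = min(Cpu, Cpl) = 0.4730

0.473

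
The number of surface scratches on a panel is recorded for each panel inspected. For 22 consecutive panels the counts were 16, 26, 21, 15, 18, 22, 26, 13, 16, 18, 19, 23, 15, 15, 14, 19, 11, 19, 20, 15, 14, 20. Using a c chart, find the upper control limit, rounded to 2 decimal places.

c̄ = (16 + 26 + 21 + 15 + 18 + 22 + 26 + 13 + 16 + 18 + 19 + 23 + 15 + 15 + 14 + 19 + 11 + 19 + 20 + 15 + 14 + 20) / 22 = 395 / 22 = 17.9545
UCL = c̄ + 3√c̄ = 17.9545 + 3 × √17.9545 = 17.9545 + 3 × 4.2373 = 30.6664

30.67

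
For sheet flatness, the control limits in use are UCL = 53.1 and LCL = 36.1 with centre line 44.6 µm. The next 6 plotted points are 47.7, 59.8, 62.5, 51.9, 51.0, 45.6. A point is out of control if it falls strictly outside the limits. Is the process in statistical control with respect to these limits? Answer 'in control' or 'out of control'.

Compare each point to [36.1, 53.1]: sample 2 = 59.8 > UCL; sample 3 = 62.5 > UCL.

out of control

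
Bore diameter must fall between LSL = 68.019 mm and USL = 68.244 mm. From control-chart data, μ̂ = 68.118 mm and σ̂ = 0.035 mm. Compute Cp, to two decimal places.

Cp = (USL − LSL) / (6σ̂) = (68.244 − 68.019) / (6 × 0.035) = 0.2250 / 0.2100 = 1.0714

1.07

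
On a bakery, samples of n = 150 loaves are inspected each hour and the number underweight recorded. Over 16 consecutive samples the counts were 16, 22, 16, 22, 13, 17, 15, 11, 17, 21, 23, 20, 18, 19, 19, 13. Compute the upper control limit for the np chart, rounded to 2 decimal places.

p̄ = Σdᵢ / (k·n) = 282 / (16 × 150) = 0.11750
UCL = np̄ + 3·√(np̄(1−p̄)) = 17.6250 + 3 × √(17.6250×0.88250) = 17.6250 + 3 × 3.9439 = 29.4566

29.46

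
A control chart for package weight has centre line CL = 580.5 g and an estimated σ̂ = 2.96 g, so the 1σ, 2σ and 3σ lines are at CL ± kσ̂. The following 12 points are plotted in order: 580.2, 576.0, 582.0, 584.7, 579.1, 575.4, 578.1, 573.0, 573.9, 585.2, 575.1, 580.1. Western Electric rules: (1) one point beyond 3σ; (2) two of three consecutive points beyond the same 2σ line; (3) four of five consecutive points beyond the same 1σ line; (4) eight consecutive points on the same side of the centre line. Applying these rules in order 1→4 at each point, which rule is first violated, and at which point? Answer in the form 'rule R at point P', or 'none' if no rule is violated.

rule 2 at point 9

Zone of each point (C = within 1σ̂, B = 1σ̂–2σ̂, A = 2σ̂–3σ̂, * = beyond 3σ̂; sign = side of CL): 1:-C, 2:-B, 3:+C, 4:+B, 5:-C, 6:-B, 7:-C, 8:-A, 9:-A, 10:+B, 11:-B, 12:-C
Rule 2 (two of three consecutive points beyond the same 2σ limit) is satisfied at point 9.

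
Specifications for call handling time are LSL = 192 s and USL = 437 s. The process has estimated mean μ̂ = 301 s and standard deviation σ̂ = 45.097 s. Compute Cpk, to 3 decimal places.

0.806

Cpu = (USL − μ̂) / (3σ̂) = (437 − 301) / (3 × 45.097) = 1.0052; Cpl = (μ̂ − LSL) / (3σ̂) = (301 − 192) / (3 × 45.097) = 0.8057; Cpk = min(Cpu, Cpl) = 0.8057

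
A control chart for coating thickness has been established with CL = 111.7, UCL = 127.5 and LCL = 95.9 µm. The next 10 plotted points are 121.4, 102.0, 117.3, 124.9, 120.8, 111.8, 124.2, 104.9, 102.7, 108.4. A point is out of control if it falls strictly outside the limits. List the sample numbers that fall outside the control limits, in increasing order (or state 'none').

All 10 points lie within [95.9, 127.5].

none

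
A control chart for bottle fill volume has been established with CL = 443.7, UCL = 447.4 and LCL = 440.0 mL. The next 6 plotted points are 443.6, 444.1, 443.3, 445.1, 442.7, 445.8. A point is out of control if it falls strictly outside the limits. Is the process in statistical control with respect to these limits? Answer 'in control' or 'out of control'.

All 6 points lie within [440.0, 447.4].

in control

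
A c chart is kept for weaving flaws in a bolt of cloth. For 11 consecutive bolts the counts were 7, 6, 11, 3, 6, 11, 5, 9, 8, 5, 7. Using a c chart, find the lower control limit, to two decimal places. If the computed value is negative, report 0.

0.00

c̄ = (7 + 6 + 11 + 3 + 6 + 11 + 5 + 9 + 8 + 5 + 7) / 11 = 78 / 11 = 7.0909
LCL = c̄ − 3√c̄ = 7.0909 − 3 × 2.6629 = -0.8977 → 0 (cannot be negative)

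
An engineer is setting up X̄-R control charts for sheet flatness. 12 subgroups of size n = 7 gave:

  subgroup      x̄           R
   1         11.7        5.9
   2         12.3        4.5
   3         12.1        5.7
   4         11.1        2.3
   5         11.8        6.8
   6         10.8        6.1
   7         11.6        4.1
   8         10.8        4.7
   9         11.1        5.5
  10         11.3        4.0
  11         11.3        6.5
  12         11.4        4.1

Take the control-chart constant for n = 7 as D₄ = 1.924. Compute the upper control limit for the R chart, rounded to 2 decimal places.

9.65

R̄ = (5.9 + 4.5 + 5.7 + 2.3 + 6.8 + 6.1 + 4.1 + 4.7 + 5.5 + 4.0 + 6.5 + 4.1) / 12 = 60.2000 / 12 = 5.0167
UCL_R = D₄·R̄ = 1.924 × 5.0167 = 9.6521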